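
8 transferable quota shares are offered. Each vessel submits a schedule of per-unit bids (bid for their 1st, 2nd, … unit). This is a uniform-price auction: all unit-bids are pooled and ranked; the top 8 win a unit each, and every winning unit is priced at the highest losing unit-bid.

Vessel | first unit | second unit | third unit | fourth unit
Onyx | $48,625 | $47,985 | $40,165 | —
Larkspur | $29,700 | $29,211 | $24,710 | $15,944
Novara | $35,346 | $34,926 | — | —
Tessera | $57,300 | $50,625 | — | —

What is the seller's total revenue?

Total revenue: $233,688

All unit-bids, highest first — top 8: 57,300 (Tessera-1), 50,625 (Tessera-2), 48,625 (Onyx-1), 47,985 (Onyx-2), 40,165 (Onyx-3), 35,346 (Novara-1), 34,926 (Novara-2), 29,700 (Larkspur-1)
The (k+1)-th unit-bid is $29,211.
Allocation: Larkspur 1, Novara 2, Onyx 3, Tessera 2. Every unit priced at $29,211.
Revenue = 8 × 29,211 = $233,688.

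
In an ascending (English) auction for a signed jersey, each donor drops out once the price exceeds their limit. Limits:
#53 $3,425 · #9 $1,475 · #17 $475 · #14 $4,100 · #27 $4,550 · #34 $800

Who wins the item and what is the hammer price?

#27 wins at $4,100

Ascending (English) auction: the price rises until one bidder remains; the winner pays the price at which the last rival dropped out.
Sorting limits: 4,550 (#27) > 4,100 (#14) > 3,425 (#53) > 1,475 (#9) > 800 (#34) > 475 (#17)
Once the price passes $4,100, only #27 is left; the hammer falls at #14's limit of $4,100.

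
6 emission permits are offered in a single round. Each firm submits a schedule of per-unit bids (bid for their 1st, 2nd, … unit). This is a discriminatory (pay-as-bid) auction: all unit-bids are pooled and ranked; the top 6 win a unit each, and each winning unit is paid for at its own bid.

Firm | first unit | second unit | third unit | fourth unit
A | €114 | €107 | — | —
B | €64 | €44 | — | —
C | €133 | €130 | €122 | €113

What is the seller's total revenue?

Total revenue: €719

All unit-bids, highest first — top 6: 133 (C-1), 130 (C-2), 122 (C-3), 114 (A-1), 113 (C-4), 107 (A-2)
Next rejected bid: €64 (not a price — pay-as-bid).
Each winning unit pays its own bid.
Revenue = 133 + 130 + 122 + 114 + 113 + 107 = €719.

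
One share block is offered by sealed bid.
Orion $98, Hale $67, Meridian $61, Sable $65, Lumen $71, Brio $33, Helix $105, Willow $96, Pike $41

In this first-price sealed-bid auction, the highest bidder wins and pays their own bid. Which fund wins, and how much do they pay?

Sorting bids: 105 (Helix) > 98 (Orion) > 96 (Willow) > 71 (Lumen) > 67 (Hale) > 65 (Sable) > …
Helix has the highest bid and pays exactly that: $105.

Helix pays $105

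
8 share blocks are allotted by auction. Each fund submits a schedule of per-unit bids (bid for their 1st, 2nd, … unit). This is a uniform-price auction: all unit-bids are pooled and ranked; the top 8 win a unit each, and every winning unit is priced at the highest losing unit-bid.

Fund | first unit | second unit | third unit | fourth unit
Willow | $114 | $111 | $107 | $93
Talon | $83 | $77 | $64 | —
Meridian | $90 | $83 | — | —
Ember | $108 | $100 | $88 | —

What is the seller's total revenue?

Total revenue: $664

Pooled unit-bids ranked (top 8): 114 (Willow-1), 111 (Willow-2), 108 (Ember-1), 107 (Willow-3), 100 (Ember-2), 93 (Willow-4), 90 (Meridian-1), 88 (Ember-3)
Highest rejected unit-bid = $83.
Allocation: Ember 3, Meridian 1, Willow 4. Every unit priced at $83.
Revenue = 8 × 83 = $664.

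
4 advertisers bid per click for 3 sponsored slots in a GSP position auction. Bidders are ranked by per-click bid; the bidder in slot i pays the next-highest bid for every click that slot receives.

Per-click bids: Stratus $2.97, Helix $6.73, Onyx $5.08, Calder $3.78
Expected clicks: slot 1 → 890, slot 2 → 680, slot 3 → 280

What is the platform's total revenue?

Per-click bids in order: $6.73 (Helix) > $5.08 (Onyx) > $3.78 (Calder) > $2.97 (Stratus)
Slot 1: Helix pays $5.08 × 890 = $4521.20
Slot 2: Onyx pays $3.78 × 680 = $2570.40
Slot 3: Calder pays $2.97 × 280 = $831.60
Total = $7923.20

Total revenue: $7923.20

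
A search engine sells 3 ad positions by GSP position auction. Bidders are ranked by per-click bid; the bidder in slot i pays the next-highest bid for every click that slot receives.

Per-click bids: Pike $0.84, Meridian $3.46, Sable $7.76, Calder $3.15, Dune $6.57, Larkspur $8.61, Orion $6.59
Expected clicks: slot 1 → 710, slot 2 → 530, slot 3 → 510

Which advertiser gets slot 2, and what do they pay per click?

Sable; $6.59 per click

Sorting advertisers: $8.61 (Larkspur) > $7.76 (Sable) > $6.59 (Orion) > $6.57 (Dune) > …
Slot 2 goes to the second-ranked bidder, Sable, who pays the next bid down: $6.59/click.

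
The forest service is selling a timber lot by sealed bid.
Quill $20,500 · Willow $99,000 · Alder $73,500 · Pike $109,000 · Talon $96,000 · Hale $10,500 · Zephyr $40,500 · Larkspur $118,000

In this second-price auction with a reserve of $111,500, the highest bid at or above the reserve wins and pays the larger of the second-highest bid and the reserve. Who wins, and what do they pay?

Second-price auction with a reserve of $111,500: the highest bid at or above the reserve wins and pays the larger of the second-highest bid and the reserve.
Bids ranked: 118,000 (Larkspur) > 109,000 (Pike) > 99,000 (Willow) > 96,000 (Talon) > 73,500 (Alder) > 40,500 (Zephyr) > …
Larkspur has the top bid at or above the reserve ($118,000).
Second-highest bid $109,000 is below the reserve $111,500, so the reserve binds → payment $111,500.

Larkspur pays $111,500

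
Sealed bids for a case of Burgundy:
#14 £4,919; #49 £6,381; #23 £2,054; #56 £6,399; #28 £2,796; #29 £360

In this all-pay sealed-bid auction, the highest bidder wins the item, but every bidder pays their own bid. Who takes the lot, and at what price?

#56 pays £6,399

Bids ranked: 6,399 (#56) > 6,381 (#49) > 4,919 (#14) > 2,796 (#28) > 2,054 (#23) > 360 (#29)
#56 is highest and takes the item; every bidder forfeits their bid.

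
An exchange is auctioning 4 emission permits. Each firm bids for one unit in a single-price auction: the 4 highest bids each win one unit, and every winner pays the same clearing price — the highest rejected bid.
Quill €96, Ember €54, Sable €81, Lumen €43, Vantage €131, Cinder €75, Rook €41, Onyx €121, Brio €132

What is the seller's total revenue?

Total revenue: €324

Ordering the bids: 132 (Brio), 131 (Vantage), 121 (Onyx), 96 (Quill), 81 (Sable), 75 (Cinder), …
The 4 highest are Brio, Vantage, Onyx, Quill.
Highest unsuccessful bid: €81 → clearing price.
Total revenue = 4 × €81 = €324.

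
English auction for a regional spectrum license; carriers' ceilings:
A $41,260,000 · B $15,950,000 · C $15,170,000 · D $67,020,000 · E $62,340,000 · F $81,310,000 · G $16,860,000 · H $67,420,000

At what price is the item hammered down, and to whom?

Limits ranked: 81,310,000 (F) > 67,420,000 (H) > 67,020,000 (D) > 62,340,000 (E) > 41,260,000 (A) > 16,860,000 (G) > …
Once the price passes $67,420,000, only F is left; the hammer falls at H's limit of $67,420,000.

F wins at $67,420,000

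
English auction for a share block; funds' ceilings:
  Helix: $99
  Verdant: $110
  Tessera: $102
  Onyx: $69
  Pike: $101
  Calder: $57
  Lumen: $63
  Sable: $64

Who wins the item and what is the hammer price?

Verdant wins at $102

Rule: the price rises until one bidder remains; the winner pays the price at which the last rival dropped out.
Limits in order: 110 (Verdant) > 102 (Tessera) > 101 (Pike) > 99 (Helix) > 69 (Onyx) > 64 (Sable) > …
Tessera is the last rival to drop out, at $102; Verdant remains and wins at that price.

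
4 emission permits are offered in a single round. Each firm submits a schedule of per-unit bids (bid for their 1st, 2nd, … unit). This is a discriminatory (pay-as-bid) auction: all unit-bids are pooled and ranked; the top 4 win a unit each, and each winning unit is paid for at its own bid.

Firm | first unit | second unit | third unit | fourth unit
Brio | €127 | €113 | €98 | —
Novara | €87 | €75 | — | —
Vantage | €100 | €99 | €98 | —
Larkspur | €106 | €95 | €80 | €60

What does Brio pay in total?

Brio pays €240

Pooled unit-bids ranked (top 4): 127 (Brio-1), 113 (Brio-2), 106 (Larkspur-1), 100 (Vantage-1)
Next rejected bid: €99 (not a price — pay-as-bid).
Brio's winning unit-bids: 127 + 113 = €240.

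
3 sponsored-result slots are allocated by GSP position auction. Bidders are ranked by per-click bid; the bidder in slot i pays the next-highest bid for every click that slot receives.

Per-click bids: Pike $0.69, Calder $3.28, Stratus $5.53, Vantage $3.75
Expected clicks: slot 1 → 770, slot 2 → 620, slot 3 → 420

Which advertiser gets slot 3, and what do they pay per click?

Sorting advertisers: $5.53 (Stratus) > $3.75 (Vantage) > $3.28 (Calder) > $0.69 (Pike)
Slot 3 goes to the third-ranked bidder, Calder, who pays the next bid down: $0.69/click.

Calder; $0.69 per click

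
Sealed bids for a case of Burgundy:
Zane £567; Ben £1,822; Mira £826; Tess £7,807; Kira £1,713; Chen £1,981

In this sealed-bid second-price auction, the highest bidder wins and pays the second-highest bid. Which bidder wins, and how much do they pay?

Tess pays £1,981

Sealed-bid second-price auction: the highest bidder wins and pays the second-highest bid.
Bids in order: 7,807 (Tess) > 1,981 (Chen) > 1,822 (Ben) > 1,713 (Kira) > 826 (Mira) > 567 (Zane)
Tess wins with the highest bid; price is set by the runner-up at £1,981.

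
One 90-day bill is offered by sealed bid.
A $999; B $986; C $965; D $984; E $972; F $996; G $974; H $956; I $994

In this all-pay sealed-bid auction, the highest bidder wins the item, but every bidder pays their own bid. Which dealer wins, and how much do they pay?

A pays $999

All-pay sealed-bid auction: the highest bidder wins the item, but every bidder pays their own bid.
Sorting bids: 999 (A) > 996 (F) > 994 (I) > 986 (B) > 984 (D) > 974 (G) > …
A is highest and takes the item; every bidder forfeits their bid.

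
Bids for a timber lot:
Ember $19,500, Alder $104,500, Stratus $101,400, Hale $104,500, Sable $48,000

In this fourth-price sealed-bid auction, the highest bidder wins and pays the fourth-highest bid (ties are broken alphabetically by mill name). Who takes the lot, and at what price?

Alder pays $48,000

Rule: the highest bidder wins and pays the fourth-highest bid.
Bids in order: 104,500 (Alder) > 104,500 (Hale) > 101,400 (Stratus) > 48,000 (Sable) > 19,500 (Ember)
Alder and Hale tie at $104,500; tie-break gives it to Alder.
Alder is highest; pays the fourth-highest bid, $48,000.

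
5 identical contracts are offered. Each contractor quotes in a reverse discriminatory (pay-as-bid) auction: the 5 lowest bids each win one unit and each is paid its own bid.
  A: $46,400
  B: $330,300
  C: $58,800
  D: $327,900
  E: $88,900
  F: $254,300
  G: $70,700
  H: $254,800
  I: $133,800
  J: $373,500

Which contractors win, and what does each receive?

A $46,400, C $58,800, G $70,700, E $88,900, I $133,800

Bids ranked low→high: 46,400 (A), 58,800 (C), 70,700 (G), 88,900 (E), 133,800 (I), 254,300 (F), 254,800 (H), …
Lowest 5: A, C, G, E, I.
Each winner is paid its own bid: A $46,400, C $58,800, G $70,700, E $88,900, I $133,800.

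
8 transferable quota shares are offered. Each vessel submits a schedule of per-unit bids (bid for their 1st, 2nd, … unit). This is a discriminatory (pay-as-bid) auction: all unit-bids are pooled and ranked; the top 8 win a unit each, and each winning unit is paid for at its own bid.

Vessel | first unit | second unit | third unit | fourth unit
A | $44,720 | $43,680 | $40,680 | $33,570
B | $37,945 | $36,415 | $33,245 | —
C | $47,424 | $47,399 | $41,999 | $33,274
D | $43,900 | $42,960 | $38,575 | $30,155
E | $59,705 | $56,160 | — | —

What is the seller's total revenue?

Total revenue: $385,948

Merging the schedules and taking the best 8: 59,705 (E-1), 56,160 (E-2), 47,424 (C-1), 47,399 (C-2), 44,720 (A-1), 43,900 (D-1), 43,680 (A-2), 42,960 (D-2)
Next rejected bid: $41,999 (not a price — pay-as-bid).
Each winning unit pays its own bid.
Revenue = 59,705 + 56,160 + 47,424 + 47,399 + 44,720 + 43,900 + 43,680 + 42,960 = $385,948.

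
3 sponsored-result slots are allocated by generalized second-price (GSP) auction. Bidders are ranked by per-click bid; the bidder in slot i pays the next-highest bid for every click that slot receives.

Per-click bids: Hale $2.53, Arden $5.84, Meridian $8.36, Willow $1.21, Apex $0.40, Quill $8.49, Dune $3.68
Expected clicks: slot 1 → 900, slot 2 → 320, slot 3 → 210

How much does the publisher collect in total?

Ranked by bid: $8.49 (Quill) > $8.36 (Meridian) > $5.84 (Arden) > $3.68 (Dune) > …
Slot 1: Quill pays $8.36 × 900 = $7524.00
Slot 2: Meridian pays $5.84 × 320 = $1868.80
Slot 3: Arden pays $3.68 × 210 = $772.80
Total = $10165.60

Total revenue: $10165.60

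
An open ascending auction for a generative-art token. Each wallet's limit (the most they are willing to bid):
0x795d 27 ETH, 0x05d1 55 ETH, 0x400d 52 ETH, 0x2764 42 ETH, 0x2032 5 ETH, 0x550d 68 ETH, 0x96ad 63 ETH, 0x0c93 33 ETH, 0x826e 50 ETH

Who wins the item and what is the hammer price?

Limits in order: 68 (0x550d) > 63 (0x96ad) > 55 (0x05d1) > 52 (0x400d) > 50 (0x826e) > 42 (0x2764) > …
Once the price passes 63 ETH, only 0x550d is left; the hammer falls at 0x96ad's limit of 63 ETH.

0x550d wins at 63 ETH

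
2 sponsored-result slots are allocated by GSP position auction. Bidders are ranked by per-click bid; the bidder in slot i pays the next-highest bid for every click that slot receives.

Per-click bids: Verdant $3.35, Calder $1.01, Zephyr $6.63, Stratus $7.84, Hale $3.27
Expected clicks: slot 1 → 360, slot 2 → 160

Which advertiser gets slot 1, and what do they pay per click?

Per-click bids in order: $7.84 (Stratus) > $6.63 (Zephyr) > $3.35 (Verdant) > …
Slot 1 goes to the first-ranked bidder, Stratus, who pays the next bid down: $6.63/click.

Stratus; $6.63 per click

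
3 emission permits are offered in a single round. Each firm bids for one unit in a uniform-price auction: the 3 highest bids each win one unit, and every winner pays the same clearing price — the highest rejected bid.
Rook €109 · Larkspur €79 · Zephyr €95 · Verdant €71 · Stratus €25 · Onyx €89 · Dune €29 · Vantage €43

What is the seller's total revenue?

Total revenue: €237

Sorting: 109 (Rook), 95 (Zephyr), 89 (Onyx), 79 (Larkspur), 71 (Verdant), …
Top 3: Rook, Zephyr, Onyx.
Highest unsuccessful bid: €79 → clearing price.
Total revenue = 3 × €79 = €237.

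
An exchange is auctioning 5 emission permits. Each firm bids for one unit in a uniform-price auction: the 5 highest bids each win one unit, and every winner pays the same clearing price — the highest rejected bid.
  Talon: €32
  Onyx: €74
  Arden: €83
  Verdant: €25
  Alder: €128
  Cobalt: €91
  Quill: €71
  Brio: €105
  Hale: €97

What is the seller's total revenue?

Total revenue: €370

Bids ranked high→low: 128 (Alder), 105 (Brio), 97 (Hale), 91 (Cobalt), 83 (Arden), 74 (Onyx), 71 (Quill), …
Top 5: Alder, Brio, Hale, Cobalt, Arden.
Clearing price = highest rejected bid = €74.
Total revenue = 5 × €74 = €370.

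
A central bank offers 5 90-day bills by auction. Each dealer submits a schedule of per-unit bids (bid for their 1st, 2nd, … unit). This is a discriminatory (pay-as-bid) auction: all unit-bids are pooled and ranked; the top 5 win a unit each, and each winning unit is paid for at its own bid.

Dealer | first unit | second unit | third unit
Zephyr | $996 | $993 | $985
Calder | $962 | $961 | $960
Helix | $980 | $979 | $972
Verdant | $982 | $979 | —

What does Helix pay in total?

Helix pays $980

All unit-bids, highest first — top 5: 996 (Zephyr-1), 993 (Zephyr-2), 985 (Zephyr-3), 982 (Verdant-1), 980 (Helix-1)
Next rejected bid: $979 (not a price — pay-as-bid).
Helix's winning unit-bids: 980 = $980.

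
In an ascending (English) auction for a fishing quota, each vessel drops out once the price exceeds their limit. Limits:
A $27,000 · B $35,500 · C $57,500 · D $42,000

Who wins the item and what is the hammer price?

Sorting limits: 57,500 (C) > 42,000 (D) > 35,500 (B) > 27,000 (A)
Once the price passes $42,000, only C is left; the hammer falls at D's limit of $42,000.

C wins at $42,000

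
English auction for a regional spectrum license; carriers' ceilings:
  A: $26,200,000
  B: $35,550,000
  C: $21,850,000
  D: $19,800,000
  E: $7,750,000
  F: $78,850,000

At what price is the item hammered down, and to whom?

F wins at $35,550,000

Limits in order: 78,850,000 (F) > 35,550,000 (B) > 26,200,000 (A) > 21,850,000 (C) > 19,800,000 (D) > 7,750,000 (E)
Bidding ends when B exits at $35,550,000; F takes it.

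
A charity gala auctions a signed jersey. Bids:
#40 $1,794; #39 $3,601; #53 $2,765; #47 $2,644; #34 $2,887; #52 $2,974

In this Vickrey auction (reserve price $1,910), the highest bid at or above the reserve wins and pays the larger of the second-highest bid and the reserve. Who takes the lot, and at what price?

Bids ranked: 3,601 (#39) > 2,974 (#52) > 2,887 (#34) > 2,765 (#53) > 2,644 (#47) > 1,794 (#40)
#39 has the top bid at or above the reserve ($3,601).
Second-highest bid $2,974 exceeds the reserve $1,910 → payment $2,974.

#39 pays $2,974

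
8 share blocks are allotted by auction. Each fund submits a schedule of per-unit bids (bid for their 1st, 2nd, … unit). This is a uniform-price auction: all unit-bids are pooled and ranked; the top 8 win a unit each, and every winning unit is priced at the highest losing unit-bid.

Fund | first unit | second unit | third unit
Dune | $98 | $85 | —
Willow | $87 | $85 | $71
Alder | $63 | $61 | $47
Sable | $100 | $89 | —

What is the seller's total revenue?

All unit-bids, highest first — top 8: 100 (Sable-1), 98 (Dune-1), 89 (Sable-2), 87 (Willow-1), 85 (Dune-2), 85 (Willow-2), 71 (Willow-3), 63 (Alder-1)
First bid not allocated: $61.
Allocation: Alder 1, Dune 2, Sable 2, Willow 3. Every unit priced at $61.
Revenue = 8 × 61 = $488.

Total revenue: $488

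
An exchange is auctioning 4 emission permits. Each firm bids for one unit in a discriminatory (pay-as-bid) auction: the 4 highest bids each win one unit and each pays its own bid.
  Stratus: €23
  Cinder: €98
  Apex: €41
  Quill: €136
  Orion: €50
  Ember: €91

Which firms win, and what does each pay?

Bids ranked high→low: 136 (Quill), 98 (Cinder), 91 (Ember), 50 (Orion), 41 (Apex), 23 (Stratus)
The 4 highest are Quill, Cinder, Ember, Orion.
Each winner pays its own bid: Quill €136, Cinder €98, Ember €91, Orion €50.

Quill €136, Cinder €98, Ember €91, Orion €50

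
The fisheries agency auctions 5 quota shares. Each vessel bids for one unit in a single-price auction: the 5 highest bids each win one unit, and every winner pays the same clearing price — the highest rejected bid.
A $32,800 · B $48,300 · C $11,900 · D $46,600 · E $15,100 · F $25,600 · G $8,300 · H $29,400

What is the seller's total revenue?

Total revenue: $75,500

Sorting: 48,300 (B), 46,600 (D), 32,800 (A), 29,400 (H), 25,600 (F), 15,100 (E), 11,900 (C), …
Top 5: B, D, A, H, F.
Clearing price = highest rejected bid = $15,100.
Total revenue = 5 × $15,100 = $75,500.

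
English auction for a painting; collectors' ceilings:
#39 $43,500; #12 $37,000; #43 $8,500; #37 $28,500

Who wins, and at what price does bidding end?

Limits in order: 43,500 (#39) > 37,000 (#12) > 28,500 (#37) > 8,500 (#43)
Once the price passes $37,000, only #39 is left; the hammer falls at #12's limit of $37,000.

#39 wins at $37,000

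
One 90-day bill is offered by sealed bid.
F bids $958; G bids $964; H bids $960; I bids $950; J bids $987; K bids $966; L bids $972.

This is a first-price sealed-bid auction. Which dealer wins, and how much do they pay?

J pays $987

Bids in order: 987 (J) > 972 (L) > 966 (K) > 964 (G) > 960 (H) > 958 (F) > …
J has the highest bid and pays exactly that: $987.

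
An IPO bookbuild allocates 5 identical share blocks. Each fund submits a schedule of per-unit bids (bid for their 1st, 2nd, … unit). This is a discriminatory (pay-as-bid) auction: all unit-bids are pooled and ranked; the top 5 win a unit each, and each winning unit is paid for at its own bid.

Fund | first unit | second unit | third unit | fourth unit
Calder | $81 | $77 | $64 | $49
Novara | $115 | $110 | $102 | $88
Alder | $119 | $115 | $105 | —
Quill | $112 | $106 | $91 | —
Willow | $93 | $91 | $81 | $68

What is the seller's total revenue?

Total revenue: $571

Pooled unit-bids ranked (top 5): 119 (Alder-1), 115 (Novara-1), 115 (Alder-2), 112 (Quill-1), 110 (Novara-2)
Next rejected bid: $106 (not a price — pay-as-bid).
Each winning unit pays its own bid.
Revenue = 119 + 115 + 115 + 112 + 110 = $571.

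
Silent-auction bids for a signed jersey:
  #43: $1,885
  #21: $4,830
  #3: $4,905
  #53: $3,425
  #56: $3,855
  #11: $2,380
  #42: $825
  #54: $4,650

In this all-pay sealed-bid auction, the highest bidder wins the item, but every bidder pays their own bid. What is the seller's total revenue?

All-pay sealed-bid auction: the highest bidder wins the item, but every bidder pays their own bid.
Bids in order: 4,905 (#3) > 4,830 (#21) > 4,650 (#54) > 3,855 (#56) > 3,425 (#53) > 2,380 (#11) > …
#3 wins with the top bid; all bids are sunk regardless.
Every bidder forfeits their bid regardless of winning.
Revenue = 1,885 + 4,830 + 4,905 + 3,425 + 3,855 + 2,380 + 825 + 4,650 = $26,755.

Total revenue: $26,755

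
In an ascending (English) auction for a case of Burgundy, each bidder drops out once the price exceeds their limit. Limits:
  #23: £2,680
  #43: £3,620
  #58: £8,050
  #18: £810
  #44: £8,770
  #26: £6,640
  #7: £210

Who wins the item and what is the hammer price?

#44 wins at £8,050

Ascending (English) auction: the price rises until one bidder remains; the winner pays the price at which the last rival dropped out.
Sorting limits: 8,770 (#44) > 8,050 (#58) > 6,640 (#26) > 3,620 (#43) > 2,680 (#23) > 810 (#18) > …
Once the price passes £8,050, only #44 is left; the hammer falls at #58's limit of £8,050.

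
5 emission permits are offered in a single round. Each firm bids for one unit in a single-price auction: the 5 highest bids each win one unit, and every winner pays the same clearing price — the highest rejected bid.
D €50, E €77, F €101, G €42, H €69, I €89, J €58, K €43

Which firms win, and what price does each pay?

Sorting: 101 (F), 89 (I), 77 (E), 69 (H), 58 (J), 50 (D), 43 (K), …
Top 5: F, I, E, H, J.
Clearing price = highest rejected bid = €50.

F, I, E, H, J; each pays €50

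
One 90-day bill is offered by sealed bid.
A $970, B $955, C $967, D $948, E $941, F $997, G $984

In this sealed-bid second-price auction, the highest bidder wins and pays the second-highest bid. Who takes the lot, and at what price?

Sealed-bid second-price auction: the highest bidder wins and pays the second-highest bid.
Sorting bids: 997 (F) > 984 (G) > 970 (A) > 967 (C) > 955 (B) > 948 (D) > …
F is highest; pays the second-highest bid, $984.

F pays $984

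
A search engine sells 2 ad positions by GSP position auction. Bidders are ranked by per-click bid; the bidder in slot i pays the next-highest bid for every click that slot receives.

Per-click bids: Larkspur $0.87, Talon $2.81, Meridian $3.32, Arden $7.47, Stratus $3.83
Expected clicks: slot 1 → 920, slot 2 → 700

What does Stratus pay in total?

Stratus pays $2324.00

Per-click bids in order: $7.47 (Arden) > $3.83 (Stratus) > $3.32 (Meridian) > …
Stratus holds slot 2 → pays next bid $3.32 × 700 clicks = $2324.00.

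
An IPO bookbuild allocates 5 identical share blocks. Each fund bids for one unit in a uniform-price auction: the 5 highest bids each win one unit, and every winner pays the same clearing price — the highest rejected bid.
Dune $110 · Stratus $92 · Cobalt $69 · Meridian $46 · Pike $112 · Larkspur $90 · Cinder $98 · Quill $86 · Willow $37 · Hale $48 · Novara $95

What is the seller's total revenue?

Sorting: 112 (Pike), 110 (Dune), 98 (Cinder), 95 (Novara), 92 (Stratus), 90 (Larkspur), 86 (Quill), …
Winners (5 units): Pike, Dune, Cinder, Novara, Stratus.
Clearing price = highest rejected bid = $90.
Total revenue = 5 × $90 = $450.

Total revenue: $450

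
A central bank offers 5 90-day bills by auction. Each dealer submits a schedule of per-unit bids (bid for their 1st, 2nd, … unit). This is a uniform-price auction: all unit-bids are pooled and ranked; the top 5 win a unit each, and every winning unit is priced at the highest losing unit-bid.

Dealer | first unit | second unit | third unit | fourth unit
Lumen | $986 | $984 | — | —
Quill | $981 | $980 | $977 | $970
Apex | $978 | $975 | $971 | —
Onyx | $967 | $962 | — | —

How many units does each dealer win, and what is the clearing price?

Apex 1, Lumen 2, Quill 2; clearing price $977

Merging the schedules and taking the best 5: 986 (Lumen-1), 984 (Lumen-2), 981 (Quill-1), 980 (Quill-2), 978 (Apex-1)
The (k+1)-th unit-bid is $977.
Allocation: Apex 1, Lumen 2, Quill 2.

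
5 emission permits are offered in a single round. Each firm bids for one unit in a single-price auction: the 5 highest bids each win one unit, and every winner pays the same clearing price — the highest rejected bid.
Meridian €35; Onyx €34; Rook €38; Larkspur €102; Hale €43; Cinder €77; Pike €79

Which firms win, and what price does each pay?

Ordering the bids: 102 (Larkspur), 79 (Pike), 77 (Cinder), 43 (Hale), 38 (Rook), 35 (Meridian), 34 (Onyx)
The 5 highest are Larkspur, Pike, Cinder, Hale, Rook.
First losing bid is Meridian's €35, which sets the uniform price.

Larkspur, Pike, Cinder, Hale, Rook; each pays €35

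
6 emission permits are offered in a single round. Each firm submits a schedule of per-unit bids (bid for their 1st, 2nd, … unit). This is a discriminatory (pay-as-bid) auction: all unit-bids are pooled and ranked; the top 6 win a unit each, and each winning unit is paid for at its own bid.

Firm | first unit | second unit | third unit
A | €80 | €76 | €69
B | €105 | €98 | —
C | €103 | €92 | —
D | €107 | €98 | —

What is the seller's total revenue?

All unit-bids, highest first — top 6: 107 (D-1), 105 (B-1), 103 (C-1), 98 (B-2), 98 (D-2), 92 (C-2)
Next rejected bid: €80 (not a price — pay-as-bid).
Each winning unit pays its own bid.
Revenue = 107 + 105 + 103 + 98 + 98 + 92 = €603.

Total revenue: €603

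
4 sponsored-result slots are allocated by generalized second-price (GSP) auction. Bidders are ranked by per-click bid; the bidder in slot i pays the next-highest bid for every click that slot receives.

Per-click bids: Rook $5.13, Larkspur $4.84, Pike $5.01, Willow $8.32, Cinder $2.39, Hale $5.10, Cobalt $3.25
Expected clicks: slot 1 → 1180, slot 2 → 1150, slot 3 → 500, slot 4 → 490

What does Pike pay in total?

Pike pays $2371.60

Ranked by bid: $8.32 (Willow) > $5.13 (Rook) > $5.10 (Hale) > $5.01 (Pike) > $4.84 (Larkspur) > …
Pike holds slot 4 → pays next bid $4.84 × 490 clicks = $2371.60.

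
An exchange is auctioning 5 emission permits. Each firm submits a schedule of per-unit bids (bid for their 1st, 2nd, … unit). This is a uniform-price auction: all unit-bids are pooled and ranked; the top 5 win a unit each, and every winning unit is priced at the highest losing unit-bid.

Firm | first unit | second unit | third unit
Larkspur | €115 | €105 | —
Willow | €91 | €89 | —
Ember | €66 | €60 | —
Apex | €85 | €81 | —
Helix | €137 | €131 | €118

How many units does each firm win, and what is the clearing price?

Helix 3, Larkspur 2; clearing price €91

Merging the schedules and taking the best 5: 137 (Helix-1), 131 (Helix-2), 118 (Helix-3), 115 (Larkspur-1), 105 (Larkspur-2)
First bid not allocated: €91.
Allocation: Helix 3, Larkspur 2.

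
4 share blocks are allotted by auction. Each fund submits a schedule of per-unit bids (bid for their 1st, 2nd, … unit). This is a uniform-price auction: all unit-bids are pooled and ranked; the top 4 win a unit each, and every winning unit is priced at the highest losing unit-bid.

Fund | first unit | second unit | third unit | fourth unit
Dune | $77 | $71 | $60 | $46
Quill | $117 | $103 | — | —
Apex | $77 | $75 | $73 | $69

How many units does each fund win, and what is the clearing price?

Apex 1, Dune 1, Quill 2; clearing price $75

Merging the schedules and taking the best 4: 117 (Quill-1), 103 (Quill-2), 77 (Dune-1), 77 (Apex-1)
Highest rejected unit-bid = $75.
Allocation: Apex 1, Dune 1, Quill 2.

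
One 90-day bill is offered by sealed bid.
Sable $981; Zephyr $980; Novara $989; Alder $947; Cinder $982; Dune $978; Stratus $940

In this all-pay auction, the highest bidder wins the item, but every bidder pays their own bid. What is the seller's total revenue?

Total revenue: $6,797

Rule: the highest bidder wins the item, but every bidder pays their own bid.
Bids ranked: 989 (Novara) > 982 (Cinder) > 981 (Sable) > 980 (Zephyr) > 978 (Dune) > 947 (Alder) > …
Every bidder forfeits their bid regardless of winning.
Revenue = 981 + 980 + 989 + 947 + 982 + 978 + 940 = $6,797.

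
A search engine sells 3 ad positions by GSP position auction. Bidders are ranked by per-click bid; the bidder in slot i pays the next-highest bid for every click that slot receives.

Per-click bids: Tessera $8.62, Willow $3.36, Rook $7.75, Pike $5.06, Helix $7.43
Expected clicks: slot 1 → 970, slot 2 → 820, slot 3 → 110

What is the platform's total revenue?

Per-click bids in order: $8.62 (Tessera) > $7.75 (Rook) > $7.43 (Helix) > $5.06 (Pike) > …
Slot 1: Tessera pays $7.75 × 970 = $7517.50
Slot 2: Rook pays $7.43 × 820 = $6092.60
Slot 3: Helix pays $5.06 × 110 = $556.60
Total = $14166.70

Total revenue: $14166.70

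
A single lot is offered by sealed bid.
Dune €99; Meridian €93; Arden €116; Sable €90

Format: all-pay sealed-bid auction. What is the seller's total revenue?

Total revenue: €398

All-pay sealed-bid auction: the highest bidder wins the item, but every bidder pays their own bid.
Bids ranked: 116 (Arden) > 99 (Dune) > 93 (Meridian) > 90 (Sable)
Every bidder forfeits their bid regardless of winning.
Revenue = 99 + 93 + 116 + 90 = €398.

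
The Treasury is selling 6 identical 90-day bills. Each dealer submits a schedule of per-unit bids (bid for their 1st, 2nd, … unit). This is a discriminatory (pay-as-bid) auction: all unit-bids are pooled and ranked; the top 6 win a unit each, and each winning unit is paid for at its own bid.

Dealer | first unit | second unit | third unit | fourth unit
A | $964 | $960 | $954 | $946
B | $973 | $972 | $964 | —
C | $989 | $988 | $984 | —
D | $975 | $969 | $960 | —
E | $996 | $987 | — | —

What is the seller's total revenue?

Total revenue: $5,919

Pooled unit-bids ranked (top 6): 996 (E-1), 989 (C-1), 988 (C-2), 987 (E-2), 984 (C-3), 975 (D-1)
Next rejected bid: $973 (not a price — pay-as-bid).
Each winning unit pays its own bid.
Revenue = 996 + 989 + 988 + 987 + 984 + 975 = $5,919.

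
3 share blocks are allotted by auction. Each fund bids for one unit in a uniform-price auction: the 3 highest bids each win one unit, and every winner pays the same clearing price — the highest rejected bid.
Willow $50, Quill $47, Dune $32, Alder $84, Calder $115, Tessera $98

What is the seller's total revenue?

Sorting: 115 (Calder), 98 (Tessera), 84 (Alder), 50 (Willow), 47 (Quill), …
Top 3: Calder, Tessera, Alder.
Clearing price = highest rejected bid = $50.
Total revenue = 3 × $50 = $150.

Total revenue: $150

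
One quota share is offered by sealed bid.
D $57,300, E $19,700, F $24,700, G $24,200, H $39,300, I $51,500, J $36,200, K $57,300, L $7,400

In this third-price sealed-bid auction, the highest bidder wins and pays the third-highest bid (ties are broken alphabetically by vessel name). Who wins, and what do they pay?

Bids ranked: 57,300 (D) > 57,300 (K) > 51,500 (I) > 39,300 (H) > 36,200 (J) > 24,700 (F) > …
Tie at $57,300 → D wins by tie-break.
D wins; payment is bid #3 in the ranking = $51,500.

D pays $51,500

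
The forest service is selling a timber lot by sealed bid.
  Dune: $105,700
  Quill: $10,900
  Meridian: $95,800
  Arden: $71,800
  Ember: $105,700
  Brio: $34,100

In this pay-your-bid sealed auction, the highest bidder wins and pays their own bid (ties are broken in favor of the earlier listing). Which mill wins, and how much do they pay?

Dune pays $105,700

Sorting bids: 105,700 (Dune) > 105,700 (Ember) > 95,800 (Meridian) > 71,800 (Arden) > 34,100 (Brio) > 10,900 (Quill)
Dune and Ember tie at $105,700; tie-break gives it to Dune.
Dune is highest → pays own bid, $105,700.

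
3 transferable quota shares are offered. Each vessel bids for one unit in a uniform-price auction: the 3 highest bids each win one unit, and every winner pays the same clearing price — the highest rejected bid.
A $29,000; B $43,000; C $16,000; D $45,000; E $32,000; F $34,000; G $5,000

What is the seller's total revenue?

Total revenue: $96,000

Sorting: 45,000 (D), 43,000 (B), 34,000 (F), 32,000 (E), 29,000 (A), …
Top 3: D, B, F.
Clearing price = highest rejected bid = $32,000.
Total revenue = 3 × $32,000 = $96,000.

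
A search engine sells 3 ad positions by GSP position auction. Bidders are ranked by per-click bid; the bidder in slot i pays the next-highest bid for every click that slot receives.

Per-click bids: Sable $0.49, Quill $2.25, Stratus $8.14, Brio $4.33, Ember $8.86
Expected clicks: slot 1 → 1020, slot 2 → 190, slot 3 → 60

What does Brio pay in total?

Brio pays $135.00

Ranked by bid: $8.86 (Ember) > $8.14 (Stratus) > $4.33 (Brio) > $2.25 (Quill) > …
Brio holds slot 3 → pays next bid $2.25 × 60 clicks = $135.00.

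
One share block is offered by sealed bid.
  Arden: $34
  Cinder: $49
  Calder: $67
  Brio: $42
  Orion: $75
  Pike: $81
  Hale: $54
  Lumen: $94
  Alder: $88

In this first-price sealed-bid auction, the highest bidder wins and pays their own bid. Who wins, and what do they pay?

Lumen pays $94

Rule: the highest bidder wins and pays their own bid.
Bids in order: 94 (Lumen) > 88 (Alder) > 81 (Pike) > 75 (Orion) > 67 (Calder) > 54 (Hale) > …
Lumen has the highest bid and pays exactly that: $94.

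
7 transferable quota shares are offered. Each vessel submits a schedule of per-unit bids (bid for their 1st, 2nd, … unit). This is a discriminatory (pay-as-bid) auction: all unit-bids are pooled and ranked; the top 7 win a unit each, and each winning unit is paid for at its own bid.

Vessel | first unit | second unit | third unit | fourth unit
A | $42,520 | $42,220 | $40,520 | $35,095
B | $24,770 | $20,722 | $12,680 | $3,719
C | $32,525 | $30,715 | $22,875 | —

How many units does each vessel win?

A 4, B 1, C 2

Pooled unit-bids ranked (top 7): 42,520 (A-1), 42,220 (A-2), 40,520 (A-3), 35,095 (A-4), 32,525 (C-1), 30,715 (C-2), 24,770 (B-1)
Next rejected bid: $22,875 (not a price — pay-as-bid).
Allocation: A 4, B 1, C 2.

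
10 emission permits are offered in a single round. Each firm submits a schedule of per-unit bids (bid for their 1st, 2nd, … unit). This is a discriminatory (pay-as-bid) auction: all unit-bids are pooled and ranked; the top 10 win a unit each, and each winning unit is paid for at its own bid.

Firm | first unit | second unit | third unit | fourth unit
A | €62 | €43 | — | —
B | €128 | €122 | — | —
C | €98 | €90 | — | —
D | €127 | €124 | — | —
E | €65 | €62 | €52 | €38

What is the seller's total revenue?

Total revenue: €930

Pooled unit-bids ranked (top 10): 128 (B-1), 127 (D-1), 124 (D-2), 122 (B-2), 98 (C-1), 90 (C-2), 65 (E-1), 62 (A-1), 62 (E-2), 52 (E-3)
Next rejected bid: €43 (not a price — pay-as-bid).
Each winning unit pays its own bid.
Revenue = 128 + 127 + 124 + 122 + 98 + 90 + 65 + 62 + 62 + 52 = €930.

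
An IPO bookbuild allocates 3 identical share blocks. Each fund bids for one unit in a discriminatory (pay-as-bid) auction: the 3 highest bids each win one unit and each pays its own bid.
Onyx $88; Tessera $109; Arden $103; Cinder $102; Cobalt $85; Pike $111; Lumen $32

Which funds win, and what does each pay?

Pike $111, Tessera $109, Arden $103

Ordering the bids: 111 (Pike), 109 (Tessera), 103 (Arden), 102 (Cinder), 88 (Onyx), …
The 3 highest are Pike, Tessera, Arden.
Each winner pays its own bid: Pike $111, Tessera $109, Arden $103.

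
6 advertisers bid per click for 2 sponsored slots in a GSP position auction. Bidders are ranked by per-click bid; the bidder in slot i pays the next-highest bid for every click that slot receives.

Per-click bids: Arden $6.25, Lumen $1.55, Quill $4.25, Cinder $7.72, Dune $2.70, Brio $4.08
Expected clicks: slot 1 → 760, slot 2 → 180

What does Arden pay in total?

Sorting advertisers: $7.72 (Cinder) > $6.25 (Arden) > $4.25 (Quill) > …
Arden holds slot 2 → pays next bid $4.25 × 180 clicks = $765.00.

Arden pays $765.00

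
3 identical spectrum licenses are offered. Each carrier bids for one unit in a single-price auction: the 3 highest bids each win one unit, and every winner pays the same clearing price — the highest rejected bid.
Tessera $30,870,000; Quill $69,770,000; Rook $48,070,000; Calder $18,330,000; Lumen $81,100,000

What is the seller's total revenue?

Total revenue: $92,610,000

Sorting: 81,100,000 (Lumen), 69,770,000 (Quill), 48,070,000 (Rook), 30,870,000 (Tessera), 18,330,000 (Calder)
Top 3: Lumen, Quill, Rook.
First losing bid is Tessera's $30,870,000, which sets the uniform price.
Total revenue = 3 × $30,870,000 = $92,610,000.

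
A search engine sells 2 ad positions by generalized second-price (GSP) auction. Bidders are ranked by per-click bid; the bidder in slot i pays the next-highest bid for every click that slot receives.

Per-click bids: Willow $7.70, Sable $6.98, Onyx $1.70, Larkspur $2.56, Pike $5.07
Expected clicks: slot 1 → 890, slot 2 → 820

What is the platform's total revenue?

Total revenue: $10369.60

Ranked by bid: $7.70 (Willow) > $6.98 (Sable) > $5.07 (Pike) > …
Slot 1: Willow pays $6.98 × 890 = $6212.20
Slot 2: Sable pays $5.07 × 820 = $4157.40
Total = $10369.60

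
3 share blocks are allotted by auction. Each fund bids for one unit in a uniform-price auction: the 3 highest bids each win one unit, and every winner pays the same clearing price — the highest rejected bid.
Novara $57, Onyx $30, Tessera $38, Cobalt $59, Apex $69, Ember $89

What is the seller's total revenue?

Bids ranked high→low: 89 (Ember), 69 (Apex), 59 (Cobalt), 57 (Novara), 38 (Tessera), …
Winners (3 units): Ember, Apex, Cobalt.
Clearing price = highest rejected bid = $57.
Total revenue = 3 × $57 = $171.

Total revenue: $171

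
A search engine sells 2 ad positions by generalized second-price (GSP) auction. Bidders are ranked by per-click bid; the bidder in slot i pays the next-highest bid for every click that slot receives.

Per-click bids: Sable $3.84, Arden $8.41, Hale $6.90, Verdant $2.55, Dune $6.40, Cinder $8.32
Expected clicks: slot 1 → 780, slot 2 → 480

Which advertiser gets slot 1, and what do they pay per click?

Sorting advertisers: $8.41 (Arden) > $8.32 (Cinder) > $6.90 (Hale) > …
Slot 1 goes to the first-ranked bidder, Arden, who pays the next bid down: $8.32/click.

Arden; $8.32 per click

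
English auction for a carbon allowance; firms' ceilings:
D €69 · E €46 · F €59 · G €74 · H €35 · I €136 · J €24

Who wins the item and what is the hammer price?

I wins at €74

Ascending (English) auction: the price rises until one bidder remains; the winner pays the price at which the last rival dropped out.
Sorting limits: 136 (I) > 74 (G) > 69 (D) > 59 (F) > 46 (E) > 35 (H) > …
Once the price passes €74, only I is left; the hammer falls at G's limit of €74.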